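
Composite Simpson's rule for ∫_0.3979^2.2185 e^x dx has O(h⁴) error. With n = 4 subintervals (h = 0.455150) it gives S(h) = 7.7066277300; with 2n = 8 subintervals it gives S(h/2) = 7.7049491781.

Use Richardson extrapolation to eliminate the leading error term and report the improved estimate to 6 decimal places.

r = 4, so 2^r = 16.
Weighted: 123.2791868496 − 7.7066277300 = 115.5725591196
Denominator 16 − 1 = 15.
115.5725591196 ÷ 15 = 7.7048372746

7.704837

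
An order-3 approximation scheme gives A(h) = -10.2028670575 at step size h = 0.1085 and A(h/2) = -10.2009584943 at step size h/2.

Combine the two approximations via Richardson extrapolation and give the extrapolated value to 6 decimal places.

-10.200686

Order 3 gives 2^r = 8 and 2^r − 1 = 7.
Numerator 8 × A(h/2) − A(h) = 8 × (-10.2009584943) − (-10.2028670575) = -71.4048008969
(-71.4048008969) ÷ 7 = -10.2006858424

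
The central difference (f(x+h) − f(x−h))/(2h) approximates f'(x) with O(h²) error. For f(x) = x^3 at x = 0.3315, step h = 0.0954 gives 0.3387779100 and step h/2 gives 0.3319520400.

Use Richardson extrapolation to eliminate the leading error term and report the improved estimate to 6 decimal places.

With r = 2 the leading error scales as h^2, so the weight is 2^2 = 4.
Numerator 4·A(h/2) − A(h) = 4·0.3319520400 − 0.3387779100 = 0.9890302500
R = 0.9890302500/3 = 0.3296767500

0.329677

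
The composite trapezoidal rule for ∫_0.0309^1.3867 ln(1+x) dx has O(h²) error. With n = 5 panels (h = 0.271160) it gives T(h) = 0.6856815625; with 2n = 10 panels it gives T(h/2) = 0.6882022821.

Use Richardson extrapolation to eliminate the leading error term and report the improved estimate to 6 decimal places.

r = 2, so 2^r = 4.
4 × 0.6882022821 − 0.6856815625 = 2.0671275659
(4 × 0.6882022821 − 0.6856815625)/(4 − 1) = 0.6890425220

0.689043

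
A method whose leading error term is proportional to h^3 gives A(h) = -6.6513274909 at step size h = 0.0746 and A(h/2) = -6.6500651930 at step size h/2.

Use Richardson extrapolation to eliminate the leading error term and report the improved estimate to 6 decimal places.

The method has order 3: 2^3 = 8.
8*(-6.6500651930) = -53.2005215440; subtract (-6.6513274909) → -46.5491940531
(8*(-6.6500651930) − (-6.6513274909))/(8 − 1) = -6.6498848647

-6.649885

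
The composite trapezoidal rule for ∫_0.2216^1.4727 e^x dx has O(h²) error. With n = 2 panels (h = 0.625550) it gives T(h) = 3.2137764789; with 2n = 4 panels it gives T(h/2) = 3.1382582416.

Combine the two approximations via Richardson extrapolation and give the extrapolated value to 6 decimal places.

r = 2, so 2^r = 4.
Top: 4(3.1382582416) − (3.2137764789) = 9.3392564875
(4·3.1382582416 − 3.2137764789)/(4 − 1) = 3.1130854958

3.113085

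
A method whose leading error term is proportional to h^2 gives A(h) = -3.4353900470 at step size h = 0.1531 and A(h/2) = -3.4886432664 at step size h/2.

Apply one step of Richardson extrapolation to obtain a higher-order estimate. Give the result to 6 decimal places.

The method has order 2: 2^2 = 4.
Top: 4(-3.4886432664) − (-3.4353900470) = -10.5191830186
Extrapolated: (-10.5191830186) / 3 = -3.5063943395

-3.506394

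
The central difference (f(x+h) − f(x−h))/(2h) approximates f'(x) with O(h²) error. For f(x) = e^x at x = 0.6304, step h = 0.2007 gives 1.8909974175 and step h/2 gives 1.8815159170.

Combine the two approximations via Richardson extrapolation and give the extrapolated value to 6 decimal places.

1.878355

Order 2 gives 2^r = 4 and 2^r − 1 = 3.
Weighted: 7.5260636680 − 1.8909974175 = 5.6350662505
Extrapolated: 5.6350662505 / 3 = 1.8783554168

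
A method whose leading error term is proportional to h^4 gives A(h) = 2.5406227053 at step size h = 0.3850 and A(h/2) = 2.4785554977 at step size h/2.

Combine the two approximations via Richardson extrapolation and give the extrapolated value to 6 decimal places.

2.474418

r = 4, so 2^r = 16.
16*2.4785554977 = 39.6568879632; subtract 2.5406227053 → 37.1162652579
Denominator 16 − 1 = 15.
Result: 2.4744176839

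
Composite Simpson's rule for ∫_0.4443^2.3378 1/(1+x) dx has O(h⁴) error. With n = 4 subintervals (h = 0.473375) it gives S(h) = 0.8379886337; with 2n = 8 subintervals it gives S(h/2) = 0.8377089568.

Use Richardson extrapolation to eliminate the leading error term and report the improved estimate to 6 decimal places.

r = 4: numerator weight 16, denominator 15.
16 × 0.8377089568 − 0.8379886337 = 12.5653546751
Denominator 16 − 1 = 15.
(16 × 0.8377089568 − 0.8379886337)/(16 − 1) = 0.8376903117

0.837690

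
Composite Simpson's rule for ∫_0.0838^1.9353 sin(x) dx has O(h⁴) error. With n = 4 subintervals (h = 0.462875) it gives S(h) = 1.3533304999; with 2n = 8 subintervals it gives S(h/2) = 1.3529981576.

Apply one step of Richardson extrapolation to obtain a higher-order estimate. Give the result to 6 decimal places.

Error is O(h^4); halving h shrinks it by 2^4 = 16.
Numerator 16×A(h/2) − A(h) = 16×1.3529981576 − 1.3533304999 = 20.2946400217
(16×1.3529981576 − 1.3533304999)/(16 − 1) = 1.3529760014

1.352976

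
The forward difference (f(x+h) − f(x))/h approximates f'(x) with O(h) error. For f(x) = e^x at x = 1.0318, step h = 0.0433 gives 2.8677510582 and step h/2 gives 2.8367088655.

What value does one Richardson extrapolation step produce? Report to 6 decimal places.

2.805667

r = 1, so 2^r = 2.
2^1×A(h/2) = 5.6734177310; minus A(h) gives 2.8056666728.
Denominator 2 − 1 = 1.
2.8056666728 ÷ 1 = 2.8056666728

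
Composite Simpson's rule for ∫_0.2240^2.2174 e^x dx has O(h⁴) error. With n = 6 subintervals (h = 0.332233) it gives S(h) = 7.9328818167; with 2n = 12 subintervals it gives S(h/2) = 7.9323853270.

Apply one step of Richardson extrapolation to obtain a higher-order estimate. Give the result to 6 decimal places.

7.932352

r = 4, so 2^r = 16.
Top: 16(7.9323853270) − (7.9328818167) = 118.9852834153
R = 118.9852834153/15 = 7.9323522277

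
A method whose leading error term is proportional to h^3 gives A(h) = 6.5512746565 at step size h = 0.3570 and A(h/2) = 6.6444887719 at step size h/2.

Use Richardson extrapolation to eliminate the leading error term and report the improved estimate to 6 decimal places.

6.657805

Method order is 3; weight 2^3 = 8.
2^3 × A(h/2) = 53.1559101752; minus A(h) gives 46.6046355187.
Extrapolated: 46.6046355187 / 7 = 6.6578050741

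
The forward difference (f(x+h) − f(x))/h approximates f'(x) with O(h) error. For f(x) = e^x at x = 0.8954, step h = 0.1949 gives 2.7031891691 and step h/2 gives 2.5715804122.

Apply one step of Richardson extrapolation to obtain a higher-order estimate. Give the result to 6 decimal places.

Method order is 1; weight 2^1 = 2.
2*2.5715804122 = 5.1431608244; 5.1431608244 − 2.7031891691 = 2.4399716553
(2*2.5715804122 − 2.7031891691)/(2 − 1) = 2.4399716553
Shift from A(h/2): −0.1316087569.

2.439972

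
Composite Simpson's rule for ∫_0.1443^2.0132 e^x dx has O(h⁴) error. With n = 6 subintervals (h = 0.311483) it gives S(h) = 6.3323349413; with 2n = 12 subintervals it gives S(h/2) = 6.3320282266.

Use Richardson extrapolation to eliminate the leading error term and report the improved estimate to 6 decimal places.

6.332008

Method order is 4; weight 2^4 = 16.
Numerator 16 × A(h/2) − A(h) = 16 × 6.3320282266 − 6.3323349413 = 94.9801166843
(16 × 6.3320282266 − 6.3323349413)/(16 − 1) = 6.3320077790
Shift from A(h/2): −0.0000204476.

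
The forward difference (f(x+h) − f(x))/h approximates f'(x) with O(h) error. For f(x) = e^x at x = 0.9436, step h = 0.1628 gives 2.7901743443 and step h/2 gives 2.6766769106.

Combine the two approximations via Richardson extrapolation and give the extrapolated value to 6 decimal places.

2.563179

r = 1, so 2^r = 2.
Numerator 2·A(h/2) − A(h) = 2·2.6766769106 − 2.7901743443 = 2.5631794769
Denominator 2 − 1 = 1.
2.5631794769 ÷ 1 = 2.5631794769
Gap between inputs: 1.135e-01; correction applied: −0.1134974337.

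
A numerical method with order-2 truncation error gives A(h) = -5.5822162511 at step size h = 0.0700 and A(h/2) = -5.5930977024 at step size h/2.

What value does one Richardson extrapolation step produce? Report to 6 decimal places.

Error is O(h^2); halving h shrinks it by 2^2 = 4.
Top: 4(-5.5930977024) − (-5.5822162511) = -16.7901745585
Divide by 2^2 − 1 = 3.
R = (-16.7901745585)/3 = -5.5967248528

-5.596725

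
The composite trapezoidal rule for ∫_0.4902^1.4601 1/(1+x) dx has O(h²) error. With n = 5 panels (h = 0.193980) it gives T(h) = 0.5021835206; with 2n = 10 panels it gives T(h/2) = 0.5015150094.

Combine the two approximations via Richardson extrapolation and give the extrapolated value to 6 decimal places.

0.501292

With r = 2 the leading error scales as h^2, so the weight is 2^2 = 4.
Difference of the inputs: 0.5015150094 − 0.5021835206 = -0.0006685112
Divide by 2^2 − 1 = 3: (-0.0006685112)/3 = -0.0002228371
R = 0.5015150094 − 0.0002228371 = 0.5012921723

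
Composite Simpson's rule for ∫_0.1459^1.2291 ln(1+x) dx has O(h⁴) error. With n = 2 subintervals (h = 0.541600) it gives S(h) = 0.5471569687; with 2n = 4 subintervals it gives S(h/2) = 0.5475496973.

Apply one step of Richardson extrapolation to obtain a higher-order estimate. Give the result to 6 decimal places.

0.547576

Error is O(h^4); halving h shrinks it by 2^4 = 16.
Top: 16(0.5475496973) − (0.5471569687) = 8.2136381881
(16*0.5475496973 − 0.5471569687)/(16 − 1) = 0.5475758792
Correction |R − A(h/2)| = 2.618e-05; gap |A(h/2) − A(h)| = 3.927e-04.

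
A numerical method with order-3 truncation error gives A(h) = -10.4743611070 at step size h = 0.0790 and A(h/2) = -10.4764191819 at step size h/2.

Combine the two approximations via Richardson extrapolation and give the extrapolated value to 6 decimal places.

r = 3, so 2^r = 8.
Difference of the inputs: -10.4764191819 − (-10.4743611070) = -0.0020580749
Correction (A(h/2) − A(h))/(8 − 1) = (-0.0020580749)/7 = -0.0002940107
R = A(h/2) + (A(h/2) − A(h))/7 = -10.4764191819 − 0.0002940107 = -10.4767131926
Gap between inputs: 2.058e-03; correction applied: −0.0002940107.

-10.476713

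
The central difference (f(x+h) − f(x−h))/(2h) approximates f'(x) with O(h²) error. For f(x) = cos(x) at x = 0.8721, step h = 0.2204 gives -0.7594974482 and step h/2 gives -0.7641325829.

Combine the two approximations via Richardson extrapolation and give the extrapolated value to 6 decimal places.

-0.765678

Order 2 gives 2^r = 4 and 2^r − 1 = 3.
Numerator 4*A(h/2) − A(h) = 4*(-0.7641325829) − (-0.7594974482) = -2.2970328834
(4*(-0.7641325829) − (-0.7594974482))/(4 − 1) = -0.7656776278
Shift from A(h/2): −0.0015450449.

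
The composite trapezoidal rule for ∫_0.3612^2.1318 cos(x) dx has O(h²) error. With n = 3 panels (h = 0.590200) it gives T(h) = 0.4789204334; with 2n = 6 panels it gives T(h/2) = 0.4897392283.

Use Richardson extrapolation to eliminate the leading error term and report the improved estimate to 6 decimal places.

0.493345

The method has order 2: 2^2 = 4.
A(h/2) − A(h) = 0.4897392283 − 0.4789204334 = 0.0108187949
Correction (A(h/2) − A(h))/(4 − 1) = 0.0108187949/3 = 0.0036062650
R = 0.4897392283 + 0.0036062650 = 0.4933454933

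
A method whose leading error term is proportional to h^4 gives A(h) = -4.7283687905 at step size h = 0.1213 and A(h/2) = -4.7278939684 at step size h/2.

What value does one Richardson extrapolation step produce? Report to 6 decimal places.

With r = 4 the leading error scales as h^4, so the weight is 2^4 = 16.
A(h/2) − A(h) = -4.7278939684 − (-4.7283687905) = 0.0004748221
Correction (A(h/2) − A(h))/(16 − 1) = 0.0004748221/15 = 0.0000316548
R = -4.7278939684 + 0.0000316548 = -4.7278623136

-4.727862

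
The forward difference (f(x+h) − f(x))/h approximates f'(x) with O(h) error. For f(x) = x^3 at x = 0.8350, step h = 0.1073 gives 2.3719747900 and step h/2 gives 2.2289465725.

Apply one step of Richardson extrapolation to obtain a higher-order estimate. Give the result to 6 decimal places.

Leading term ∝ h^1; use weight 2 = 2^1.
2×2.2289465725 − 2.3719747900 = 2.0859183550
Extrapolated: 2.0859183550 / 1 = 2.0859183550

2.085918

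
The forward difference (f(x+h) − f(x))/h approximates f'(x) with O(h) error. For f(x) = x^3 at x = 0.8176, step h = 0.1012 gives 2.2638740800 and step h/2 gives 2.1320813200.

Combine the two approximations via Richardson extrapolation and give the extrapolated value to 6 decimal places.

r = 1, so 2^r = 2.
2 × 2.1320813200 − 2.2638740800 = 2.0002885600
Divide by 2^1 − 1 = 1.
2.0002885600 ÷ 1 = 2.0002885600
Shift from A(h/2): −0.1317927600.

2.000289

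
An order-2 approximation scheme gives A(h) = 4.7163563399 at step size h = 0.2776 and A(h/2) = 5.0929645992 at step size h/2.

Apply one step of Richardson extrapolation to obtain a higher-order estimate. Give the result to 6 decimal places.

5.218501

r = 2, so 2^r = 4.
4·5.0929645992 = 20.3718583968; subtract 4.7163563399 → 15.6555020569
Divide by 2^2 − 1 = 3.
(4·5.0929645992 − 4.7163563399)/(4 − 1) = 5.2185006856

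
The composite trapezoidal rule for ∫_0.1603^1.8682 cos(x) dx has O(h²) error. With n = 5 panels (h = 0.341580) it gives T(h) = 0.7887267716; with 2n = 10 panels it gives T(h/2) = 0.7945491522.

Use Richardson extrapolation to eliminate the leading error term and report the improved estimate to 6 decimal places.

r = 2: numerator weight 4, denominator 3.
2^2 × A(h/2) = 3.1781966088; minus A(h) gives 2.3894698372.
2.3894698372 ÷ 3 = 0.7964899457
Correction |R − A(h/2)| = 1.941e-03; gap |A(h/2) − A(h)| = 5.822e-03.

0.796490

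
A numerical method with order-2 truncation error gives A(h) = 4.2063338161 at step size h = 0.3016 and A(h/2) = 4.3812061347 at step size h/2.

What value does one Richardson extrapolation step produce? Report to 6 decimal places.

4.439497

Error is O(h^2); halving h shrinks it by 2^2 = 4.
Top: 4(4.3812061347) − (4.2063338161) = 13.3184907227
13.3184907227 ÷ 3 = 4.4394969076
Shift from A(h/2): +0.0582907729.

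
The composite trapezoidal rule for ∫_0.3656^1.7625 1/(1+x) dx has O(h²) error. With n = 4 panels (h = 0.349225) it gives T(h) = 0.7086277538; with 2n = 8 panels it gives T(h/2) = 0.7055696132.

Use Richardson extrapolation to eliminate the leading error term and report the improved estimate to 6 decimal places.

0.704550

The method has order 2: 2^2 = 4.
2^2·A(h/2) = 2.8222784528; minus A(h) gives 2.1136506990.
Divide by 2^2 − 1 = 3.
So the Richardson estimate is 0.7045502330.
Shift from A(h/2): −0.0010193802.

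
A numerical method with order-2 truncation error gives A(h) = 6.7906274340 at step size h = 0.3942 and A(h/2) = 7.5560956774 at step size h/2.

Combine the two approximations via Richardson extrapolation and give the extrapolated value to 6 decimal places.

7.811252

r = 2, so 2^r = 4.
4 × 7.5560956774 = 30.2243827096; 30.2243827096 − 6.7906274340 = 23.4337552756
Divide by 2^2 − 1 = 3.
23.4337552756 ÷ 3 = 7.8112517585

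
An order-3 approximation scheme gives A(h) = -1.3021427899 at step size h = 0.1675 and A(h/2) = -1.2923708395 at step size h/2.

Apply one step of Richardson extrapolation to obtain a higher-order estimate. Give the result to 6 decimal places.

-1.290975

Order 3 gives 2^r = 8 and 2^r − 1 = 7.
Weighted: (-10.3389667160) − (-1.3021427899) = -9.0368239261
Denominator 8 − 1 = 7.
Result: -1.2909748466
Correction |R − A(h/2)| = 1.396e-03; gap |A(h/2) − A(h)| = 9.772e-03.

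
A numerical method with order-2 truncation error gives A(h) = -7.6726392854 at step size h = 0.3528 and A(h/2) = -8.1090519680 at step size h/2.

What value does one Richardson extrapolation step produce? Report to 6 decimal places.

-8.254523

With r = 2 the leading error scales as h^2, so the weight is 2^2 = 4.
4·(-8.1090519680) = -32.4362078720; subtract (-7.6726392854) → -24.7635685866
Divide by 2^2 − 1 = 3.
So the Richardson estimate is -8.2545228622.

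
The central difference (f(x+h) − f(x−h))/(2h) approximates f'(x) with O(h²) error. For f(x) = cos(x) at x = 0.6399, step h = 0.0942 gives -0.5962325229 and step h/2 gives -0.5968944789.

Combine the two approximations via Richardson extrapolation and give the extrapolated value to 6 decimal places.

Method order is 2; weight 2^2 = 4.
4×(-0.5968944789) = -2.3875779156; subtract (-0.5962325229) → -1.7913453927
(-1.7913453927) ÷ 3 = -0.5971151309
Shift from A(h/2): −0.0002206520.

-0.597115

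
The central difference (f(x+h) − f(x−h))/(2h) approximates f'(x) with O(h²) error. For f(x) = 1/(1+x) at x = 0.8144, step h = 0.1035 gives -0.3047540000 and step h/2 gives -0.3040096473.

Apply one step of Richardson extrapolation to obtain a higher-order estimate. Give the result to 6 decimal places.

-0.303762

r = 2: numerator weight 4, denominator 3.
Weighted: (-1.2160385892) − (-0.3047540000) = -0.9112845892
(-0.9112845892) ÷ 3 = -0.3037615297
Shift from A(h/2): +0.0002481176.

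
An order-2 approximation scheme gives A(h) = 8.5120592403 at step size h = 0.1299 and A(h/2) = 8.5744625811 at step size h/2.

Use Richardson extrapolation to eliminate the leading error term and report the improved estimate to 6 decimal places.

8.595264

Leading term ∝ h^2; use weight 4 = 2^2.
4·8.5744625811 = 34.2978503244; 34.2978503244 − 8.5120592403 = 25.7857910841
Divide by 2^2 − 1 = 3.
(4·8.5744625811 − 8.5120592403)/(4 − 1) = 8.5952636947
Gap between inputs: 6.240e-02; correction applied: +0.0208011136.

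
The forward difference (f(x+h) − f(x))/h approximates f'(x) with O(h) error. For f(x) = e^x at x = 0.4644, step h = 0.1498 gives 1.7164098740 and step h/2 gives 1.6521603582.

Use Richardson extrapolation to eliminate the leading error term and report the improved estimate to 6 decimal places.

Order 1 gives 2^r = 2 and 2^r − 1 = 1.
A(h/2) − A(h) = 1.6521603582 − 1.7164098740 = -0.0642495158
Correction (A(h/2) − A(h))/(2 − 1) = (-0.0642495158)/1 = -0.0642495158
R = A(h/2) + (A(h/2) − A(h))/1 = 1.6521603582 − 0.0642495158 = 1.5879108424

1.587911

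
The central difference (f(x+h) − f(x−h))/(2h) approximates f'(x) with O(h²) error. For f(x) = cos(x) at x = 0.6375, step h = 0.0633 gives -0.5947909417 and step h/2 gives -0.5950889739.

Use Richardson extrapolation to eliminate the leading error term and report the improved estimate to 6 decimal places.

With r = 2 the leading error scales as h^2, so the weight is 2^2 = 4.
2^2×A(h/2) = -2.3803558956; minus A(h) gives -1.7855649539.
Denominator 4 − 1 = 3.
Result: -0.5951883180

-0.595188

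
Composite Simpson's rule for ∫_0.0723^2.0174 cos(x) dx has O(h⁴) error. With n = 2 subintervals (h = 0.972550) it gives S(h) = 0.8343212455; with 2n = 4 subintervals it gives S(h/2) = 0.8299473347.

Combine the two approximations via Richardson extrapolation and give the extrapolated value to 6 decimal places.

0.829656

Error is O(h^4); halving h shrinks it by 2^4 = 16.
16×0.8299473347 = 13.2791573552; subtract 0.8343212455 → 12.4448361097
R = 12.4448361097/15 = 0.8296557406
Gap between inputs: 4.374e-03; correction applied: −0.0002915941.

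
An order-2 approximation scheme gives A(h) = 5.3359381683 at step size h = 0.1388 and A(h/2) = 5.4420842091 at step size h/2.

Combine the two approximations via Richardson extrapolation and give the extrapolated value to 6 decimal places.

5.477466

With r = 2 the leading error scales as h^2, so the weight is 2^2 = 4.
Weighted: 21.7683368364 − 5.3359381683 = 16.4323986681
Extrapolated: 16.4323986681 / 3 = 5.4774662227
Gap between inputs: 1.061e-01; correction applied: +0.0353820136.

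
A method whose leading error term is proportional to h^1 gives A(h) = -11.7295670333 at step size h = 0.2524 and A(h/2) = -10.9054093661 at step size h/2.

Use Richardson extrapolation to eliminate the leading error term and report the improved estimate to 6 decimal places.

-10.081252

Method order is 1; weight 2^1 = 2.
2·(-10.9054093661) = -21.8108187322; subtract (-11.7295670333) → -10.0812516989
(2·(-10.9054093661) − (-11.7295670333))/(2 − 1) = -10.0812516989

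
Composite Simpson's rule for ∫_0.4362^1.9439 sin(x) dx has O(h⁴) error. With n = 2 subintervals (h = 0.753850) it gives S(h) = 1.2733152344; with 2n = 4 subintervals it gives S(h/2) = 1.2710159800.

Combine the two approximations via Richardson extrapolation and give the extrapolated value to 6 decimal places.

Method order is 4; weight 2^4 = 16.
Top: 16(1.2710159800) − (1.2733152344) = 19.0629404456
R = 19.0629404456/15 = 1.2708626964

1.270863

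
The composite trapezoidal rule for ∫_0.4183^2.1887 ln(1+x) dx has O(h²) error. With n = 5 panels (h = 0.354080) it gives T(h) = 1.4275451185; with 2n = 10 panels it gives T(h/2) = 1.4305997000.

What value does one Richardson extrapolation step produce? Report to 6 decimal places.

1.431618

Error is O(h^2); halving h shrinks it by 2^2 = 4.
Difference of the inputs: 1.4305997000 − 1.4275451185 = 0.0030545815
Divide by 2^2 − 1 = 3: 0.0030545815/3 = 0.0010181938
R = A(h/2) + (A(h/2) − A(h))/3 = 1.4305997000 + 0.0010181938 = 1.4316178938
Correction |R − A(h/2)| = 1.018e-03; gap |A(h/2) − A(h)| = 3.055e-03.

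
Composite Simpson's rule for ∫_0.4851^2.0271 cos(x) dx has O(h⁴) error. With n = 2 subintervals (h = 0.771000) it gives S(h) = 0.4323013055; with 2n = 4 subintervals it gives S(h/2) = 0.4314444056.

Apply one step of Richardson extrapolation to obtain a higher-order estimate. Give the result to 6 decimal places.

With r = 4 the leading error scales as h^4, so the weight is 2^4 = 16.
16×0.4314444056 = 6.9031104896; subtract 0.4323013055 → 6.4708091841
Denominator 16 − 1 = 15.
Result: 0.4313872789

0.431387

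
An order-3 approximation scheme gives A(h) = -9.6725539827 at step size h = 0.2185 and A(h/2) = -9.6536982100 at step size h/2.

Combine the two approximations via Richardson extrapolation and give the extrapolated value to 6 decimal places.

-9.651005

Error is O(h^3); halving h shrinks it by 2^3 = 8.
8·(-9.6536982100) = -77.2295856800; subtract (-9.6725539827) → -67.5570316973
Denominator 8 − 1 = 7.
Result: -9.6510045282
Correction |R − A(h/2)| = 2.694e-03; gap |A(h/2) − A(h)| = 1.886e-02.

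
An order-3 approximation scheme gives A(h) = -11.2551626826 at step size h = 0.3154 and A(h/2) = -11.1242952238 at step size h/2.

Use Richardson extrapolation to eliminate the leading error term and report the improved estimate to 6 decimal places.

Error is O(h^3); halving h shrinks it by 2^3 = 8.
8×(-11.1242952238) − (-11.2551626826) = -77.7391991078
Divide by 2^3 − 1 = 7.
R = (-77.7391991078)/7 = -11.1055998725
Correction |R − A(h/2)| = 1.870e-02; gap |A(h/2) − A(h)| = 1.309e-01.

-11.105600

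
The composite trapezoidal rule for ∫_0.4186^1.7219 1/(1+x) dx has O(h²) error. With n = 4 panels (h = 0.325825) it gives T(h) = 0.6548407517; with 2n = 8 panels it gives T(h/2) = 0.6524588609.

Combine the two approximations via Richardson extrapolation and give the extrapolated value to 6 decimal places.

0.651665

Method order is 2; weight 2^2 = 4.
4·0.6524588609 = 2.6098354436; subtract 0.6548407517 → 1.9549946919
Extrapolated: 1.9549946919 / 3 = 0.6516648973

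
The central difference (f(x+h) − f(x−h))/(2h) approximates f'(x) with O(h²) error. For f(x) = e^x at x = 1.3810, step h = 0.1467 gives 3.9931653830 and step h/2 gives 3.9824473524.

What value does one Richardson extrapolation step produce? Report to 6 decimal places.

3.978875

r = 2, so 2^r = 4.
2^2×A(h/2) = 15.9297894096; minus A(h) gives 11.9366240266.
11.9366240266 ÷ 3 = 3.9788746755
Gap between inputs: 1.072e-02; correction applied: −0.0035726769.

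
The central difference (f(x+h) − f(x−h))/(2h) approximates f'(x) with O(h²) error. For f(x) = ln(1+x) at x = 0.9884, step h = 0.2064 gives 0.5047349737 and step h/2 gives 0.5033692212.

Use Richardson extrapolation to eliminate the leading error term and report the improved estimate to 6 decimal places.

0.502914

With r = 2 the leading error scales as h^2, so the weight is 2^2 = 4.
4·0.5033692212 = 2.0134768848; 2.0134768848 − 0.5047349737 = 1.5087419111
Denominator 4 − 1 = 3.
So the Richardson estimate is 0.5029139704.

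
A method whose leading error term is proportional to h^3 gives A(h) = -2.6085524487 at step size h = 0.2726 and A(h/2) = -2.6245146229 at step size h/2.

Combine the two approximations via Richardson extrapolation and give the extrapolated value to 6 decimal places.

-2.626795

Error is O(h^3); halving h shrinks it by 2^3 = 8.
8 × (-2.6245146229) = -20.9961169832; (-20.9961169832) − (-2.6085524487) = -18.3875645345
Divide by 2^3 − 1 = 7.
(-18.3875645345) ÷ 7 = -2.6267949335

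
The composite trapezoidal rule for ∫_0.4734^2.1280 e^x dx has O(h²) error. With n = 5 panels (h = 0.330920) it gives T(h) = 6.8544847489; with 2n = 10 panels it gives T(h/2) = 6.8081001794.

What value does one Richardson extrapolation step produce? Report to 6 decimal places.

r = 2, so 2^r = 4.
Difference of the inputs: 6.8081001794 − 6.8544847489 = -0.0463845695
Divide by 2^2 − 1 = 3: (-0.0463845695)/3 = -0.0154615232
R = 6.8081001794 − 0.0154615232 = 6.7926386562

6.792639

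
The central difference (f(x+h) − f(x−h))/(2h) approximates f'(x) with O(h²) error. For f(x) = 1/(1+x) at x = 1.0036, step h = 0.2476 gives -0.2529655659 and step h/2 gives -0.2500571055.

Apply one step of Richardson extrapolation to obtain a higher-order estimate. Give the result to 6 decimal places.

r = 2: numerator weight 4, denominator 3.
4×(-0.2500571055) − (-0.2529655659) = -0.7472628561
(4×(-0.2500571055) − (-0.2529655659))/(4 − 1) = -0.2490876187
Gap between inputs: 2.908e-03; correction applied: +0.0009694868.

-0.249088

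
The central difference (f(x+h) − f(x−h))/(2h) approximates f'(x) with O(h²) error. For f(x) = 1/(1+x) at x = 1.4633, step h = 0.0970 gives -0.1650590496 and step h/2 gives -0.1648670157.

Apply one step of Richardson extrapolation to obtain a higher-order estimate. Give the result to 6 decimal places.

Order 2 gives 2^r = 4 and 2^r − 1 = 3.
Numerator 4 × A(h/2) − A(h) = 4 × (-0.1648670157) − (-0.1650590496) = -0.4944090132
(-0.4944090132) ÷ 3 = -0.1648030044

-0.164803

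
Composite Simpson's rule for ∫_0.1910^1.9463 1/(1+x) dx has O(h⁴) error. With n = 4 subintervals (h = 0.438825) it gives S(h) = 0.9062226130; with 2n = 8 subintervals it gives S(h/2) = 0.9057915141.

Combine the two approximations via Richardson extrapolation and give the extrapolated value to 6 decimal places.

0.905763

Method order is 4; weight 2^4 = 16.
Top: 16(0.9057915141) − (0.9062226130) = 13.5864416126
Extrapolated: 13.5864416126 / 15 = 0.9057627742
Shift from A(h/2): −0.0000287399.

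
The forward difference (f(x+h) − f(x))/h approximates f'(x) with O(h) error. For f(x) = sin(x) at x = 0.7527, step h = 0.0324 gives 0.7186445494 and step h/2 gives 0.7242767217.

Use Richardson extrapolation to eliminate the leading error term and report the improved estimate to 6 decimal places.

0.729909

Error is O(h^1); halving h shrinks it by 2^1 = 2.
A(h/2) − A(h) = 0.7242767217 − 0.7186445494 = 0.0056321723
Correction (A(h/2) − A(h))/(2 − 1) = 0.0056321723/1 = 0.0056321723
R = 0.7242767217 + 0.0056321723 = 0.7299088940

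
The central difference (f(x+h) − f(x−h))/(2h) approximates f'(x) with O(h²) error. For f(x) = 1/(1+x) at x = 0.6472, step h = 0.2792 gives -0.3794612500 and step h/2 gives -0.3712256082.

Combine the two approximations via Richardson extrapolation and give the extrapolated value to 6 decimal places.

-0.368480

r = 2: numerator weight 4, denominator 3.
Numerator 4 × A(h/2) − A(h) = 4 × (-0.3712256082) − (-0.3794612500) = -1.1054411828
Denominator 4 − 1 = 3.
(-1.1054411828) ÷ 3 = -0.3684803943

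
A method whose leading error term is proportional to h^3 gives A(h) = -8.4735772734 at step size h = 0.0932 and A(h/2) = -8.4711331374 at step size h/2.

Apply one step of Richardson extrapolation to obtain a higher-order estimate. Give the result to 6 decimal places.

r = 3, so 2^r = 8.
8 × (-8.4711331374) = -67.7690650992; subtract (-8.4735772734) → -59.2954878258
Extrapolated: (-59.2954878258) / 7 = -8.4707839751
Shift from A(h/2): +0.0003491623.

-8.470784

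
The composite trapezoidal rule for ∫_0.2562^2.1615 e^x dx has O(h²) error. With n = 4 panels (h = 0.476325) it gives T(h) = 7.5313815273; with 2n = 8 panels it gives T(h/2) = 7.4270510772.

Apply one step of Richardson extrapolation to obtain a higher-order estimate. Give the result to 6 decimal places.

Method order is 2; weight 2^2 = 4.
4 × 7.4270510772 = 29.7082043088; subtract 7.5313815273 → 22.1768227815
R = 22.1768227815/3 = 7.3922742605
Shift from A(h/2): −0.0347768167.

7.392274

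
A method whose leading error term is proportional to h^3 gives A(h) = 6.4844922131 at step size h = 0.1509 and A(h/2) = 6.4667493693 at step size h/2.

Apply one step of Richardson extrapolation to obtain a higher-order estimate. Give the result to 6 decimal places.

6.464215

r = 3, so 2^r = 8.
2^3·A(h/2) = 51.7339949544; minus A(h) gives 45.2495027413.
R = 45.2495027413/7 = 6.4642146773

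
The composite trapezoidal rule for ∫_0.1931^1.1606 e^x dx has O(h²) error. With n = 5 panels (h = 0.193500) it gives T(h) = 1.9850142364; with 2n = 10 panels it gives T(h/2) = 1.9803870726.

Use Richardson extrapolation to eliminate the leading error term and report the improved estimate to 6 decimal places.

1.978845

Error is O(h^2); halving h shrinks it by 2^2 = 4.
4·1.9803870726 = 7.9215482904; 7.9215482904 − 1.9850142364 = 5.9365340540
Divide by 2^2 − 1 = 3.
R = 5.9365340540/3 = 1.9788446847
Gap between inputs: 4.627e-03; correction applied: −0.0015423879.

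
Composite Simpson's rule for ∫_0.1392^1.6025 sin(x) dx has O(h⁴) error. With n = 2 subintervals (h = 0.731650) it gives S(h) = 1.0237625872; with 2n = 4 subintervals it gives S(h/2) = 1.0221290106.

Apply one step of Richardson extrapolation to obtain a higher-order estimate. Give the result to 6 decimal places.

1.022020

Error is O(h^4); halving h shrinks it by 2^4 = 16.
Top: 16(1.0221290106) − (1.0237625872) = 15.3303015824
Extrapolated: 15.3303015824 / 15 = 1.0220201055
Correction |R − A(h/2)| = 1.089e-04; gap |A(h/2) − A(h)| = 1.634e-03.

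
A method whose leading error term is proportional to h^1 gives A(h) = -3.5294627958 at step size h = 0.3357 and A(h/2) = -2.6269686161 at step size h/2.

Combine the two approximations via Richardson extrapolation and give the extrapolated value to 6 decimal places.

-1.724474

Leading term ∝ h^1; use weight 2 = 2^1.
2^1*A(h/2) = -5.2539372322; minus A(h) gives -1.7244744364.
(2*(-2.6269686161) − (-3.5294627958))/(2 − 1) = -1.7244744364
Gap between inputs: 9.025e-01; correction applied: +0.9024941797.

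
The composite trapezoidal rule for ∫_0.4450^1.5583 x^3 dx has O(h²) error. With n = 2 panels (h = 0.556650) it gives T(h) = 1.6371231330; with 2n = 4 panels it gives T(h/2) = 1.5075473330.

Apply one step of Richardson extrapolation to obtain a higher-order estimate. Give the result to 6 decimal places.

1.464355

r = 2: numerator weight 4, denominator 3.
Top: 4(1.5075473330) − (1.6371231330) = 4.3930661990
Denominator 4 − 1 = 3.
R = 4.3930661990/3 = 1.4643553997
Gap between inputs: 1.296e-01; correction applied: −0.0431919333.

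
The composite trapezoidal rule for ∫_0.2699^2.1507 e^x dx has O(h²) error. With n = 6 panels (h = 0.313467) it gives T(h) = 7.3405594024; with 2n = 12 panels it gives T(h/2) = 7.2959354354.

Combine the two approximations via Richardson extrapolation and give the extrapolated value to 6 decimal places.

7.281061

r = 2, so 2^r = 4.
4*7.2959354354 − 7.3405594024 = 21.8431823392
R = 21.8431823392/3 = 7.2810607797
Gap between inputs: 4.462e-02; correction applied: −0.0148746557.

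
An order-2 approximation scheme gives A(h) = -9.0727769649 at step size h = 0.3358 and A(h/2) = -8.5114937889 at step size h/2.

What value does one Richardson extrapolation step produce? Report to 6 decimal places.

-8.324399

The method has order 2: 2^2 = 4.
Numerator 4*A(h/2) − A(h) = 4*(-8.5114937889) − (-9.0727769649) = -24.9731981907
Extrapolated: (-24.9731981907) / 3 = -8.3243993969
Gap between inputs: 5.613e-01; correction applied: +0.1870943920.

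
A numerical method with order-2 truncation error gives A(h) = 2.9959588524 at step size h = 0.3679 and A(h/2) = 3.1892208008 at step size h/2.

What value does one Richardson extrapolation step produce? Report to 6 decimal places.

3.253641

With r = 2 the leading error scales as h^2, so the weight is 2^2 = 4.
Numerator 4*A(h/2) − A(h) = 4*3.1892208008 − 2.9959588524 = 9.7609243508
Divide by 2^2 − 1 = 3.
So the Richardson estimate is 3.2536414503.
Gap between inputs: 1.933e-01; correction applied: +0.0644206495.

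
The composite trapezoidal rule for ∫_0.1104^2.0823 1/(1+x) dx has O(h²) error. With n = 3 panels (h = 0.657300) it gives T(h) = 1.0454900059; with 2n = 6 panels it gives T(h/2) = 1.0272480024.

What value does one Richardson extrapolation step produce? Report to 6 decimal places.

r = 2, so 2^r = 4.
4 × 1.0272480024 = 4.1089920096; 4.1089920096 − 1.0454900059 = 3.0635020037
3.0635020037 ÷ 3 = 1.0211673346

1.021167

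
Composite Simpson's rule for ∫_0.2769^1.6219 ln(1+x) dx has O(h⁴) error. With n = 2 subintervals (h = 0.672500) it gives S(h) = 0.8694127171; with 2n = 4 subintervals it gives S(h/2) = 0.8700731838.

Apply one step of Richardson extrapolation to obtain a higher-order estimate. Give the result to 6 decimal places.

0.870117

Error is O(h^4); halving h shrinks it by 2^4 = 16.
16·0.8700731838 = 13.9211709408; subtract 0.8694127171 → 13.0517582237
R = 13.0517582237/15 = 0.8701172149
Gap between inputs: 6.605e-04; correction applied: +0.0000440311.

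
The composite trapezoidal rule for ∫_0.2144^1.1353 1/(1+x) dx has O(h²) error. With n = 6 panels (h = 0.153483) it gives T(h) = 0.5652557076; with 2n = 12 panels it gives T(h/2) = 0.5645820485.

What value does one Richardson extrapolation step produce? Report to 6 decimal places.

0.564357

Error is O(h^2); halving h shrinks it by 2^2 = 4.
Difference of the inputs: 0.5645820485 − 0.5652557076 = -0.0006736591
Correction (A(h/2) − A(h))/(4 − 1) = (-0.0006736591)/3 = -0.0002245530
R = 0.5645820485 − 0.0002245530 = 0.5643574955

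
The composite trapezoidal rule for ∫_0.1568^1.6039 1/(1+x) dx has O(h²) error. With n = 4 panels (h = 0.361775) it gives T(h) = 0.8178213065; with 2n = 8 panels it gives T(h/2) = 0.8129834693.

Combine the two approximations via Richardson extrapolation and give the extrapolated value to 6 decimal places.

r = 2, so 2^r = 4.
Top: 4(0.8129834693) − (0.8178213065) = 2.4341125707
Divide by 2^2 − 1 = 3.
2.4341125707 ÷ 3 = 0.8113708569

0.811371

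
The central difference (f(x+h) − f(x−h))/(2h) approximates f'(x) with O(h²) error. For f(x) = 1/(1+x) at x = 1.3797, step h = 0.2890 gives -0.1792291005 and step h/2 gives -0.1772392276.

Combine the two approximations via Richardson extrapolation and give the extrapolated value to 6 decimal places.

r = 2, so 2^r = 4.
2^2*A(h/2) = -0.7089569104; minus A(h) gives -0.5297278099.
R = (-0.5297278099)/3 = -0.1765759366

-0.176576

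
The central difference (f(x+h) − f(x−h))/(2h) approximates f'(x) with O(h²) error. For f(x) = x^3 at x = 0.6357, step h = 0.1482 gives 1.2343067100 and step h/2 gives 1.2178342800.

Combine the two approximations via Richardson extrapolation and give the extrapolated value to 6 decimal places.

r = 2: numerator weight 4, denominator 3.
Difference of the inputs: 1.2178342800 − 1.2343067100 = -0.0164724300
Correction (A(h/2) − A(h))/(4 − 1) = (-0.0164724300)/3 = -0.0054908100
R = 1.2178342800 − 0.0054908100 = 1.2123434700
Correction |R − A(h/2)| = 5.491e-03; gap |A(h/2) − A(h)| = 1.647e-02.

1.212343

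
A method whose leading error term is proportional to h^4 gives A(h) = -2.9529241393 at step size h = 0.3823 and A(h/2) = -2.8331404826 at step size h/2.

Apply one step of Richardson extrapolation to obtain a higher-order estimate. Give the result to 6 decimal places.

Method order is 4; weight 2^4 = 16.
16·(-2.8331404826) − (-2.9529241393) = -42.3773235823
(-42.3773235823) ÷ 15 = -2.8251549055

-2.825155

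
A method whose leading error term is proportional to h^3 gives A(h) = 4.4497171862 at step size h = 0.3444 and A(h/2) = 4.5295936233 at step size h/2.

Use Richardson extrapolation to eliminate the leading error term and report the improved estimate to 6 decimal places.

4.541005

Error is O(h^3); halving h shrinks it by 2^3 = 8.
8*4.5295936233 = 36.2367489864; 36.2367489864 − 4.4497171862 = 31.7870318002
Denominator 8 − 1 = 7.
31.7870318002 ÷ 7 = 4.5410045429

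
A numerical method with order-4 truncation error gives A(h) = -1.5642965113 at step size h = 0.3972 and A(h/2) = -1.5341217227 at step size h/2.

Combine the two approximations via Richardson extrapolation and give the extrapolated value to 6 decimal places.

Error is O(h^4); halving h shrinks it by 2^4 = 16.
16*(-1.5341217227) = -24.5459475632; (-24.5459475632) − (-1.5642965113) = -22.9816510519
R = (-22.9816510519)/15 = -1.5321100701

-1.532110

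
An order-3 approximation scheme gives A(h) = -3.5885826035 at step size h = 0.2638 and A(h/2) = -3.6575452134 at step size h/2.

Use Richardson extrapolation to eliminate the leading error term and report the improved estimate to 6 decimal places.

Method order is 3; weight 2^3 = 8.
8 × (-3.6575452134) − (-3.5885826035) = -25.6717791037
R = (-25.6717791037)/7 = -3.6673970148

-3.667397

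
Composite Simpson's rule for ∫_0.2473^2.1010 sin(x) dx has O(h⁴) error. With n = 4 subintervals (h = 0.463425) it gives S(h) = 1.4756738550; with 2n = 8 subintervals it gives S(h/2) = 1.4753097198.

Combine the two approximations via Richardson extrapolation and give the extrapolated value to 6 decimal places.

1.475285

The method has order 4: 2^4 = 16.
16×1.4753097198 = 23.6049555168; 23.6049555168 − 1.4756738550 = 22.1292816618
Denominator 16 − 1 = 15.
So the Richardson estimate is 1.4752854441.
Correction |R − A(h/2)| = 2.428e-05; gap |A(h/2) − A(h)| = 3.641e-04.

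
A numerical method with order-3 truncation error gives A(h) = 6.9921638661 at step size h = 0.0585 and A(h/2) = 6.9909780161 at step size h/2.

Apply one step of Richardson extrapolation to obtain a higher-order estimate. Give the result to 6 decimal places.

r = 3, so 2^r = 8.
8 × 6.9909780161 = 55.9278241288; 55.9278241288 − 6.9921638661 = 48.9356602627
Divide by 2^3 − 1 = 7.
Extrapolated: 48.9356602627 / 7 = 6.9908086090
Shift from A(h/2): −0.0001694071.

6.990809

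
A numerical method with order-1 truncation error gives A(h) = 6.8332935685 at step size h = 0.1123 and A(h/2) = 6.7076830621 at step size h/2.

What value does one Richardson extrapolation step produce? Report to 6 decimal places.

6.582073

Error is O(h^1); halving h shrinks it by 2^1 = 2.
2×6.7076830621 = 13.4153661242; 13.4153661242 − 6.8332935685 = 6.5820725557
Denominator 2 − 1 = 1.
Extrapolated: 6.5820725557 / 1 = 6.5820725557
Gap between inputs: 1.256e-01; correction applied: −0.1256105064.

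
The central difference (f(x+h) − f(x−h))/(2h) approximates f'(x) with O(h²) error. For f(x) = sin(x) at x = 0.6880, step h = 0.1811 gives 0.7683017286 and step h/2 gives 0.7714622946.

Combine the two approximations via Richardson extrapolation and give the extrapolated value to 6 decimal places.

With r = 2 the leading error scales as h^2, so the weight is 2^2 = 4.
Weighted: 3.0858491784 − 0.7683017286 = 2.3175474498
2.3175474498 ÷ 3 = 0.7725158166

0.772516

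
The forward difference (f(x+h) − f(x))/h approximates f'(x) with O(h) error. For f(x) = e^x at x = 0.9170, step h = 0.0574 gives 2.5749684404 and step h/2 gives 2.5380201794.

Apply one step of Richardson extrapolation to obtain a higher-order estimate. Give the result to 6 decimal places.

Error is O(h^1); halving h shrinks it by 2^1 = 2.
Difference of the inputs: 2.5380201794 − 2.5749684404 = -0.0369482610
Divide by 2^1 − 1 = 1: (-0.0369482610)/1 = -0.0369482610
R = A(h/2) + (A(h/2) − A(h))/1 = 2.5380201794 − 0.0369482610 = 2.5010719184

2.501072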